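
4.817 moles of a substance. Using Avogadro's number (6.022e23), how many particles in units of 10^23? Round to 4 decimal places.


N = n * NA, then divide by 1e23 for the requested units.
N / 1e23 = n * 6.022
N / 1e23 = 4.817 * 6.022
N / 1e23 = 29.007974, rounded to 4 dp:

29.0080


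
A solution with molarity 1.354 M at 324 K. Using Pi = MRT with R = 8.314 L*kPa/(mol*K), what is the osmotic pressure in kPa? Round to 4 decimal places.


Osmotic pressure (van't Hoff): Pi = M*R*T.
RT = 8.314 * 324 = 2693.736
Pi = 1.354 * 2693.736
Pi = 3647.318544 kPa, rounded to 4 dp:

3647.3185 kPa


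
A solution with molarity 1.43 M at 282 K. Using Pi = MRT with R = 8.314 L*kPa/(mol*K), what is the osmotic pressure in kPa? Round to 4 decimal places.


Osmotic pressure (van't Hoff): Pi = M*R*T.
RT = 8.314 * 282 = 2344.548
Pi = 1.43 * 2344.548
Pi = 3352.70364 kPa, rounded to 4 dp:

3352.7036 kPa


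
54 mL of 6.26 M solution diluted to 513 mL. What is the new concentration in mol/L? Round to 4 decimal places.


Dilution: M1*V1 = M2*V2, solve for M2.
M2 = M1*V1 / V2
M2 = 6.26 * 54 / 513
M2 = 338.04 / 513
M2 = 0.65894737 mol/L, rounded to 4 dp:

0.6589 mol/L


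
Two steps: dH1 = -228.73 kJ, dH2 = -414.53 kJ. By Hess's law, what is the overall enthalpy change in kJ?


Hess's law: enthalpy is a state function, so add the step enthalpies.
dH_total = dH1 + dH2 = -228.73 + (-414.53)
dH_total = -643.26 kJ:

-643.26 kJ


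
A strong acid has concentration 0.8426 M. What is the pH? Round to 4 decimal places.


A strong acid dissociates completely, so [H+] equals the given concentration.
pH = -log10([H+]) = -log10(0.8426)
pH = 0.07437855, rounded to 4 dp:

0.0744


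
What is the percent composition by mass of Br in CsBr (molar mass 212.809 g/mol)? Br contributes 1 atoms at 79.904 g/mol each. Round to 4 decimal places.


pct = 100 * (n_elem * M_elem) / M_total
mass_contribution = 1 * 79.904 = 79.904 g/mol
pct = 100 * 79.904 / 212.809
pct = 37.54728418 %, rounded to 4 dp:

37.5473 %


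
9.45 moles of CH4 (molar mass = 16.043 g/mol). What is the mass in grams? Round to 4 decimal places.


mass = n * M
mass = 9.45 * 16.043
mass = 151.60635 g, rounded to 4 dp:

151.6064 g


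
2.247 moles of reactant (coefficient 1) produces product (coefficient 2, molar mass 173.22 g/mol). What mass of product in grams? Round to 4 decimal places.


Use the coefficient ratio to convert reactant moles to product moles, then multiply by the product's molar mass.
moles_P = moles_R * (coeff_P / coeff_R) = 2.247 * (2/1) = 4.494
mass_P = moles_P * M_P = 4.494 * 173.22
mass_P = 778.45068 g, rounded to 4 dp:

778.4507 g


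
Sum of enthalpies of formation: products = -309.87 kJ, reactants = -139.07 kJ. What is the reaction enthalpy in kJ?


dH_rxn = sum(dH_f products) - sum(dH_f reactants)
dH_rxn = -309.87 - (-139.07)
dH_rxn = -170.8 kJ:

-170.80 kJ


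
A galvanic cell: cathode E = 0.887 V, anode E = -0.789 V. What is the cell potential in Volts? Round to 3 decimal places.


Standard cell potential: E_cell = E_cathode - E_anode.
E_cell = 0.887 - (-0.789)
E_cell = 1.676 V, rounded to 3 dp:

1.676 V


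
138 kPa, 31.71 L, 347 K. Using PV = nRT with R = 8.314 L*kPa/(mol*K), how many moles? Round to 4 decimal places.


PV = nRT, solve for n = PV / (RT).
PV = 138 * 31.71 = 4375.98
RT = 8.314 * 347 = 2884.958
n = 4375.98 / 2884.958
n = 1.51682624 mol, rounded to 4 dp:

1.5168 mol


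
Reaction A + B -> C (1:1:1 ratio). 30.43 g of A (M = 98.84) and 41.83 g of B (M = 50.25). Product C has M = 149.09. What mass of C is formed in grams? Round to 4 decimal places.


Find moles of each reactant; the smaller value is the limiting reagent in a 1:1:1 reaction, so moles_C equals moles of the limiter.
n_A = mass_A / M_A = 30.43 / 98.84 = 0.307871 mol
n_B = mass_B / M_B = 41.83 / 50.25 = 0.832438 mol
Limiting reagent: A (smaller), n_limiting = 0.307871 mol
mass_C = n_limiting * M_C = 0.307871 * 149.09
mass_C = 45.90048739 g, rounded to 4 dp:

45.9005 g


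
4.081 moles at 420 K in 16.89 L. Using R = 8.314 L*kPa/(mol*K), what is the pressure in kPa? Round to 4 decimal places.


PV = nRT, solve for P = nRT / V.
nRT = 4.081 * 8.314 * 420 = 14250.3623
P = 14250.3623 / 16.89
P = 843.71594435 kPa, rounded to 4 dp:

843.7159 kPa


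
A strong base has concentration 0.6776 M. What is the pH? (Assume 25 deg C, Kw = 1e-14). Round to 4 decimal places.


A strong base dissociates completely, so [OH-] equals the given concentration.
pOH = -log10([OH-]) = -log10(0.6776) = 0.169027
pH = 14 - pOH = 14 - 0.169027
pH = 13.830973, rounded to 4 dp:

13.8310


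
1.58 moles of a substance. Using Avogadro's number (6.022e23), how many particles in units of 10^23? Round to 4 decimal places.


N = n * NA, then divide by 1e23 for the requested units.
N / 1e23 = n * 6.022
N / 1e23 = 1.58 * 6.022
N / 1e23 = 9.51476, rounded to 4 dp:

9.5148


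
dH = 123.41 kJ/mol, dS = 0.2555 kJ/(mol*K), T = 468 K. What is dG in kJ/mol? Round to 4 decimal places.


Gibbs: dG = dH - T*dS (consistent units, dS already in kJ/(mol*K)).
T*dS = 468 * 0.2555 = 119.574
dG = 123.41 - (119.574)
dG = 3.836 kJ/mol, rounded to 4 dp:

3.8360 kJ/mol


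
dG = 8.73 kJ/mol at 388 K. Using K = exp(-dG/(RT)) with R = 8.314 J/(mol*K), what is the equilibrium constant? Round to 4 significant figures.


dG is in kJ/mol; multiply by 1000 to match R in J/(mol*K).
RT = 8.314 * 388 = 3225.832 J/mol
exponent = -dG*1000 / (RT) = -(8.73*1000) / 3225.832 = -2.70627857
K = exp(-2.70627857)
K = 0.06678488, rounded to 4 significant figures:

0.06678


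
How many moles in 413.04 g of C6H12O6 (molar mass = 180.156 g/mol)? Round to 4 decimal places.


n = mass / M
n = 413.04 / 180.156
n = 2.29267968 mol, rounded to 4 dp:

2.2927 mol


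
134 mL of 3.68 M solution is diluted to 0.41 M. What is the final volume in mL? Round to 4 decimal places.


Dilution: M1*V1 = M2*V2, solve for V2.
V2 = M1*V1 / M2
V2 = 3.68 * 134 / 0.41
V2 = 493.12 / 0.41
V2 = 1202.73170732 mL, rounded to 4 dp:

1202.7317 mL


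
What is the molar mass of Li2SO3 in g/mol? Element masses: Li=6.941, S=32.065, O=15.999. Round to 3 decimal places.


M = sum(count * atomic_mass) over atoms.
M = 2*6.941 + 1*32.065 + 3*15.999
M = 13.882 + 32.065 + 47.997
M = 93.944 g/mol, rounded to 3 dp:

93.944 g/mol


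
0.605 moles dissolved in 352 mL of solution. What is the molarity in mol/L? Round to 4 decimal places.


Convert volume to liters: V_L = V_mL / 1000.
V_L = 352 / 1000 = 0.352 L
M = n / V_L = 0.605 / 0.352
M = 1.71875 mol/L, rounded to 4 dp:

1.7188 mol/L


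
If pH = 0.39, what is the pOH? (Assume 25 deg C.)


At 25 deg C, pH + pOH = 14.
pOH = 14 - pH = 14 - 0.39
pOH = 13.61:

13.61


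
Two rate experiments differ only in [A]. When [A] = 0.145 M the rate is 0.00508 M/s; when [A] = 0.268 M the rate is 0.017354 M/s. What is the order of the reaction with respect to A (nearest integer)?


Rate is proportional to [A]^n, so rate2/rate1 = ([A]2/[A]1)^n. Take logs to solve for n.
rate2/rate1 = 0.017354 / 0.00508 = 3.4161
[A]2/[A]1 = 0.268 / 0.145 = 1.8483
n = ln(3.4161) / ln(1.8483) = 2.0
Nearest integer order:

2


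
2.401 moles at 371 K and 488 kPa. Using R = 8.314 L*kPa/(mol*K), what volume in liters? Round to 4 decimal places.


PV = nRT, solve for V = nRT / P.
nRT = 2.401 * 8.314 * 371 = 7405.8701
V = 7405.8701 / 488
V = 15.17596332 L, rounded to 4 dp:

15.1760 L


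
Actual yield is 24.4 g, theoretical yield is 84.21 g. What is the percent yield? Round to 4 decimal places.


% yield = 100 * actual / theoretical
% yield = 100 * 24.4 / 84.21
% yield = 28.97518109 %, rounded to 4 dp:

28.9752 %


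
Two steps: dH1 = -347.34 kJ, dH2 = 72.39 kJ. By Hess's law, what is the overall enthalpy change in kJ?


Hess's law: enthalpy is a state function, so add the step enthalpies.
dH_total = dH1 + dH2 = -347.34 + (72.39)
dH_total = -274.95 kJ:

-274.95 kJ


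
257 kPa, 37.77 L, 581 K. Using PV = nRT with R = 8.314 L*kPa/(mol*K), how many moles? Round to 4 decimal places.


PV = nRT, solve for n = PV / (RT).
PV = 257 * 37.77 = 9706.89
RT = 8.314 * 581 = 4830.434
n = 9706.89 / 4830.434
n = 2.00952751 mol, rounded to 4 dp:

2.0095 mol


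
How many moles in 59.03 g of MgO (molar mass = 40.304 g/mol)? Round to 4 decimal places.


n = mass / M
n = 59.03 / 40.304
n = 1.4646189 mol, rounded to 4 dp:

1.4646 mol


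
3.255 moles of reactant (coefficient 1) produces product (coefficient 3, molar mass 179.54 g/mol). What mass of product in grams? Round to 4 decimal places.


Use the coefficient ratio to convert reactant moles to product moles, then multiply by the product's molar mass.
moles_P = moles_R * (coeff_P / coeff_R) = 3.255 * (3/1) = 9.765
mass_P = moles_P * M_P = 9.765 * 179.54
mass_P = 1753.2081 g, rounded to 4 dp:

1753.2081 g


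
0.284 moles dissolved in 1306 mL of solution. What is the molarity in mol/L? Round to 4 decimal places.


Convert volume to liters: V_L = V_mL / 1000.
V_L = 1306 / 1000 = 1.306 L
M = n / V_L = 0.284 / 1.306
M = 0.21745789 mol/L, rounded to 4 dp:

0.2175 mol/L


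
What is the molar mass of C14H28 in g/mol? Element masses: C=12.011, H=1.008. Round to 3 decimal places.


M = sum(count * atomic_mass) over atoms.
M = 14*12.011 + 28*1.008
M = 168.154 + 28.224
M = 196.378 g/mol, rounded to 3 dp:

196.378 g/mol


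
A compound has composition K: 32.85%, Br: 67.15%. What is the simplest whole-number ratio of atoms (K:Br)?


Assume 100 g of compound, divide each mass% by atomic mass to get moles, then normalize by the smallest to get a raw atom ratio.
Moles per 100 g: K: 32.85/39.098 = 0.8402, Br: 67.15/79.904 = 0.8404
Raw ratio (divide by min = 0.8402): K: 1.0, Br: 1.0
Multiply by 1 to clear fractions: K: 1.0 ~= 1, Br: 1.0 ~= 1
Reduce by GCD to get the simplest whole-number ratio:

1:1


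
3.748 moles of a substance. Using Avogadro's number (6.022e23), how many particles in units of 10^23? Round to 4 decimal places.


N = n * NA, then divide by 1e23 for the requested units.
N / 1e23 = n * 6.022
N / 1e23 = 3.748 * 6.022
N / 1e23 = 22.570456, rounded to 4 dp:

22.5705


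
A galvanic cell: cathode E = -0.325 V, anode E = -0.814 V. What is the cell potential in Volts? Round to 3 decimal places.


Standard cell potential: E_cell = E_cathode - E_anode.
E_cell = -0.325 - (-0.814)
E_cell = 0.489 V, rounded to 3 dp:

0.489 V


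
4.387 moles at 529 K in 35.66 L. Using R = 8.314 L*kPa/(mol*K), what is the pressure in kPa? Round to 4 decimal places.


PV = nRT, solve for P = nRT / V.
nRT = 4.387 * 8.314 * 529 = 19294.491
P = 19294.491 / 35.66
P = 541.06817162 kPa, rounded to 4 dp:

541.0682 kPa


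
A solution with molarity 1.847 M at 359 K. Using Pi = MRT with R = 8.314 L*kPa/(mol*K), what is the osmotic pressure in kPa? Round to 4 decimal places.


Osmotic pressure (van't Hoff): Pi = M*R*T.
RT = 8.314 * 359 = 2984.726
Pi = 1.847 * 2984.726
Pi = 5512.788922 kPa, rounded to 4 dp:

5512.7889 kPa


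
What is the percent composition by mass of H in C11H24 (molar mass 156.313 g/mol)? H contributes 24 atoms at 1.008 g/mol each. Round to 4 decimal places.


pct = 100 * (n_elem * M_elem) / M_total
mass_contribution = 24 * 1.008 = 24.192 g/mol
pct = 100 * 24.192 / 156.313
pct = 15.47663982 %, rounded to 4 dp:

15.4766 %


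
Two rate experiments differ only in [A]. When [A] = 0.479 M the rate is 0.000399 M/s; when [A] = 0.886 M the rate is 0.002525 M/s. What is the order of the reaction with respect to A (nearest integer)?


Rate is proportional to [A]^n, so rate2/rate1 = ([A]2/[A]1)^n. Take logs to solve for n.
rate2/rate1 = 0.002525 / 0.000399 = 6.3283
[A]2/[A]1 = 0.886 / 0.479 = 1.8497
n = ln(6.3283) / ln(1.8497) = 3.0
Nearest integer order:

3


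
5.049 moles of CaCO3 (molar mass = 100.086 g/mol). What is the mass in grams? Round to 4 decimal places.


mass = n * M
mass = 5.049 * 100.086
mass = 505.334214 g, rounded to 4 dp:

505.3342 g


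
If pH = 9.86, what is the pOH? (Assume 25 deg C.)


At 25 deg C, pH + pOH = 14.
pOH = 14 - pH = 14 - 9.86
pOH = 4.14:

4.14


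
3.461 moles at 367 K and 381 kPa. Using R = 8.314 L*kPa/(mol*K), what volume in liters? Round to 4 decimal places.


PV = nRT, solve for V = nRT / P.
nRT = 3.461 * 8.314 * 367 = 10560.3347
V = 10560.3347 / 381
V = 27.71741391 L, rounded to 4 dp:

27.7174 L


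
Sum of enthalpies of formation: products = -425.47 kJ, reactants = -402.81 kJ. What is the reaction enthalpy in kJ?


dH_rxn = sum(dH_f products) - sum(dH_f reactants)
dH_rxn = -425.47 - (-402.81)
dH_rxn = -22.66 kJ:

-22.66 kJ


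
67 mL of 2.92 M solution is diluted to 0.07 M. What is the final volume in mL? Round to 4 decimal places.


Dilution: M1*V1 = M2*V2, solve for V2.
V2 = M1*V1 / M2
V2 = 2.92 * 67 / 0.07
V2 = 195.64 / 0.07
V2 = 2794.85714286 mL, rounded to 4 dp:

2794.8571 mL


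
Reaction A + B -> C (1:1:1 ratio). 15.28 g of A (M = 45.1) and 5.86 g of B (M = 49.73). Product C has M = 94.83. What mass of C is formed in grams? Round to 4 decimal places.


Find moles of each reactant; the smaller value is the limiting reagent in a 1:1:1 reaction, so moles_C equals moles of the limiter.
n_A = mass_A / M_A = 15.28 / 45.1 = 0.338803 mol
n_B = mass_B / M_B = 5.86 / 49.73 = 0.117836 mol
Limiting reagent: B (smaller), n_limiting = 0.117836 mol
mass_C = n_limiting * M_C = 0.117836 * 94.83
mass_C = 11.17438788 g, rounded to 4 dp:

11.1744 g


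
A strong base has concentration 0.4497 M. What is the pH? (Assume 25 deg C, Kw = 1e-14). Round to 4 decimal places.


A strong base dissociates completely, so [OH-] equals the given concentration.
pOH = -log10([OH-]) = -log10(0.4497) = 0.347077
pH = 14 - pOH = 14 - 0.347077
pH = 13.652923, rounded to 4 dp:

13.6529


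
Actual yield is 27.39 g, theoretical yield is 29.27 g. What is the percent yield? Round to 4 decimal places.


% yield = 100 * actual / theoretical
% yield = 100 * 27.39 / 29.27
% yield = 93.57704134 %, rounded to 4 dp:

93.5770 %


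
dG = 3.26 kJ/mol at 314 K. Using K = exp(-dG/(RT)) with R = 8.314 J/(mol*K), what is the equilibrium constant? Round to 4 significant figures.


dG is in kJ/mol; multiply by 1000 to match R in J/(mol*K).
RT = 8.314 * 314 = 2610.596 J/mol
exponent = -dG*1000 / (RT) = -(3.26*1000) / 2610.596 = -1.24875699
K = exp(-1.24875699)
K = 0.28686115, rounded to 4 significant figures:

0.2869


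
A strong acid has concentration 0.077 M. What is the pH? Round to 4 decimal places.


A strong acid dissociates completely, so [H+] equals the given concentration.
pH = -log10([H+]) = -log10(0.077)
pH = 1.11350927, rounded to 4 dp:

1.1135


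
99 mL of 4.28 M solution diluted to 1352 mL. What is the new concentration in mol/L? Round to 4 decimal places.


Dilution: M1*V1 = M2*V2, solve for M2.
M2 = M1*V1 / V2
M2 = 4.28 * 99 / 1352
M2 = 423.72 / 1352
M2 = 0.31340237 mol/L, rounded to 4 dp:

0.3134 mol/L


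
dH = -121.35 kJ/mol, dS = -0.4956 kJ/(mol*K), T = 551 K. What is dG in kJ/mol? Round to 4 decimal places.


Gibbs: dG = dH - T*dS (consistent units, dS already in kJ/(mol*K)).
T*dS = 551 * -0.4956 = -273.0756
dG = -121.35 - (-273.0756)
dG = 151.7256 kJ/mol, rounded to 4 dp:

151.7256 kJ/mol


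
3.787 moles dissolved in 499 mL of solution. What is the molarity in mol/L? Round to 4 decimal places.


Convert volume to liters: V_L = V_mL / 1000.
V_L = 499 / 1000 = 0.499 L
M = n / V_L = 3.787 / 0.499
M = 7.58917836 mol/L, rounded to 4 dp:

7.5892 mol/L


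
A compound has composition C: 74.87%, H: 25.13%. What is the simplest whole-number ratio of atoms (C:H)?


Assume 100 g of compound, divide each mass% by atomic mass to get moles, then normalize by the smallest to get a raw atom ratio.
Moles per 100 g: C: 74.87/12.011 = 6.2335, H: 25.13/1.008 = 24.9306
Raw ratio (divide by min = 6.2335): C: 1.0, H: 3.999
Multiply by 1 to clear fractions: C: 1.0 ~= 1, H: 3.999 ~= 4
Reduce by GCD to get the simplest whole-number ratio:

1:4


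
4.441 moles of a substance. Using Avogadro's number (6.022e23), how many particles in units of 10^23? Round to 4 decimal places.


N = n * NA, then divide by 1e23 for the requested units.
N / 1e23 = n * 6.022
N / 1e23 = 4.441 * 6.022
N / 1e23 = 26.743702, rounded to 4 dp:

26.7437


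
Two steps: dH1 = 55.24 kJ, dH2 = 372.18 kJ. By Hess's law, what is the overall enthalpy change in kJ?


Hess's law: enthalpy is a state function, so add the step enthalpies.
dH_total = dH1 + dH2 = 55.24 + (372.18)
dH_total = 427.42 kJ:

427.42 kJ


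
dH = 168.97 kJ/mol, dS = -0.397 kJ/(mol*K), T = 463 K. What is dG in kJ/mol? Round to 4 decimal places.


Gibbs: dG = dH - T*dS (consistent units, dS already in kJ/(mol*K)).
T*dS = 463 * -0.397 = -183.811
dG = 168.97 - (-183.811)
dG = 352.781 kJ/mol, rounded to 4 dp:

352.7810 kJ/mol


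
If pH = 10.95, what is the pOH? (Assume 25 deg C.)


At 25 deg C, pH + pOH = 14.
pOH = 14 - pH = 14 - 10.95
pOH = 3.05:

3.05


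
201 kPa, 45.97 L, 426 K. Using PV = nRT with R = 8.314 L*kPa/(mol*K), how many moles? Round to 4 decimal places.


PV = nRT, solve for n = PV / (RT).
PV = 201 * 45.97 = 9239.97
RT = 8.314 * 426 = 3541.764
n = 9239.97 / 3541.764
n = 2.60886101 mol, rounded to 4 dp:

2.6089 mol


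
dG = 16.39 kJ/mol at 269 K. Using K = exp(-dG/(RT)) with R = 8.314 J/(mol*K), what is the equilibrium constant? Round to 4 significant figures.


dG is in kJ/mol; multiply by 1000 to match R in J/(mol*K).
RT = 8.314 * 269 = 2236.466 J/mol
exponent = -dG*1000 / (RT) = -(16.39*1000) / 2236.466 = -7.32852634
K = exp(-7.32852634)
K = 0.00065654039, rounded to 4 significant figures:

0.0006565


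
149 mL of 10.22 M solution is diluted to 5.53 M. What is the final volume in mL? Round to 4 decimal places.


Dilution: M1*V1 = M2*V2, solve for V2.
V2 = M1*V1 / M2
V2 = 10.22 * 149 / 5.53
V2 = 1522.78 / 5.53
V2 = 275.36708861 mL, rounded to 4 dp:

275.3671 mL


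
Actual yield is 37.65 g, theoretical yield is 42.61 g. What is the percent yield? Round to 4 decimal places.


% yield = 100 * actual / theoretical
% yield = 100 * 37.65 / 42.61
% yield = 88.35954001 %, rounded to 4 dp:

88.3595 %


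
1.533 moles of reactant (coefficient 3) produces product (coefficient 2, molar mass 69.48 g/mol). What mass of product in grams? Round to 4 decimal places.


Use the coefficient ratio to convert reactant moles to product moles, then multiply by the product's molar mass.
moles_P = moles_R * (coeff_P / coeff_R) = 1.533 * (2/3) = 1.022
mass_P = moles_P * M_P = 1.022 * 69.48
mass_P = 71.00856 g, rounded to 4 dp:

71.0086 g


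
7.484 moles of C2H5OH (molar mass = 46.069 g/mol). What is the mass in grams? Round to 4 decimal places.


mass = n * M
mass = 7.484 * 46.069
mass = 344.780396 g, rounded to 4 dp:

344.7804 g


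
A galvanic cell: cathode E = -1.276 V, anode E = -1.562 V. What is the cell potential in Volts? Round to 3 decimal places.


Standard cell potential: E_cell = E_cathode - E_anode.
E_cell = -1.276 - (-1.562)
E_cell = 0.286 V, rounded to 3 dp:

0.286 V


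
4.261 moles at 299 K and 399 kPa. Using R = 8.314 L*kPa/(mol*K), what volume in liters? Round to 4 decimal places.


PV = nRT, solve for V = nRT / P.
nRT = 4.261 * 8.314 * 299 = 10592.3602
V = 10592.3602 / 399
V = 26.54726867 L, rounded to 4 dp:

26.5473 L


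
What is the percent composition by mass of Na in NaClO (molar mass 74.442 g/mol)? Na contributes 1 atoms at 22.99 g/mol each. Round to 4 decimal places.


pct = 100 * (n_elem * M_elem) / M_total
mass_contribution = 1 * 22.99 = 22.99 g/mol
pct = 100 * 22.99 / 74.442
pct = 30.88310362 %, rounded to 4 dp:

30.8831 %


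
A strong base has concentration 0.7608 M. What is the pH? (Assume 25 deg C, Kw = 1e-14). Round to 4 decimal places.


A strong base dissociates completely, so [OH-] equals the given concentration.
pOH = -log10([OH-]) = -log10(0.7608) = 0.118729
pH = 14 - pOH = 14 - 0.118729
pH = 13.881271, rounded to 4 dp:

13.8813


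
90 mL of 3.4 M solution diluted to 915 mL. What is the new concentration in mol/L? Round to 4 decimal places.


Dilution: M1*V1 = M2*V2, solve for M2.
M2 = M1*V1 / V2
M2 = 3.4 * 90 / 915
M2 = 306.0 / 915
M2 = 0.33442623 mol/L, rounded to 4 dp:

0.3344 mol/L


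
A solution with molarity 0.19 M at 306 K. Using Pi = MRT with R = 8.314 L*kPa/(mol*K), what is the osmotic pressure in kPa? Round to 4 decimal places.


Osmotic pressure (van't Hoff): Pi = M*R*T.
RT = 8.314 * 306 = 2544.084
Pi = 0.19 * 2544.084
Pi = 483.37596 kPa, rounded to 4 dp:

483.3760 kPa


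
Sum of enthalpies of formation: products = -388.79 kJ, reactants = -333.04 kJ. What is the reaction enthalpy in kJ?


dH_rxn = sum(dH_f products) - sum(dH_f reactants)
dH_rxn = -388.79 - (-333.04)
dH_rxn = -55.75 kJ:

-55.75 kJ


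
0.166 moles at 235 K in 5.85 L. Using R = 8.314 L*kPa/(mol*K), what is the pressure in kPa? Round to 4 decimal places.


PV = nRT, solve for P = nRT / V.
nRT = 0.166 * 8.314 * 235 = 324.3291
P = 324.3291 / 5.85
P = 55.44087179 kPa, rounded to 4 dp:

55.4409 kPa


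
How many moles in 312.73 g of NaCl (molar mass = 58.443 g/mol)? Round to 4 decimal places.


n = mass / M
n = 312.73 / 58.443
n = 5.35102579 mol, rounded to 4 dp:

5.3510 mol


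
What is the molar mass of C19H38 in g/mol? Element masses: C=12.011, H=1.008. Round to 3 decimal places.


M = sum(count * atomic_mass) over atoms.
M = 19*12.011 + 38*1.008
M = 228.209 + 38.304
M = 266.513 g/mol, rounded to 3 dp:

266.513 g/mol


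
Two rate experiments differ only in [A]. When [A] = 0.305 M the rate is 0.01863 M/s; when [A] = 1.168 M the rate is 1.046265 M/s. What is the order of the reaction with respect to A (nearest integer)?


Rate is proportional to [A]^n, so rate2/rate1 = ([A]2/[A]1)^n. Take logs to solve for n.
rate2/rate1 = 1.046265 / 0.01863 = 56.1602
[A]2/[A]1 = 1.168 / 0.305 = 3.8295
n = ln(56.1602) / ln(3.8295) = 3.0
Nearest integer order:

3


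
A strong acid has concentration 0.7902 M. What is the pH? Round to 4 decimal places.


A strong acid dissociates completely, so [H+] equals the given concentration.
pH = -log10([H+]) = -log10(0.7902)
pH = 0.10226297, rounded to 4 dp:

0.1023


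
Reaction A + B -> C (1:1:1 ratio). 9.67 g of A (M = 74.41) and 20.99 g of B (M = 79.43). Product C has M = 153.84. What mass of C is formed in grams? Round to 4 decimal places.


Find moles of each reactant; the smaller value is the limiting reagent in a 1:1:1 reaction, so moles_C equals moles of the limiter.
n_A = mass_A / M_A = 9.67 / 74.41 = 0.129956 mol
n_B = mass_B / M_B = 20.99 / 79.43 = 0.264258 mol
Limiting reagent: A (smaller), n_limiting = 0.129956 mol
mass_C = n_limiting * M_C = 0.129956 * 153.84
mass_C = 19.99243104 g, rounded to 4 dp:

19.9924 g


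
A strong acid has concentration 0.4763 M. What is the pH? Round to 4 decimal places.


A strong acid dissociates completely, so [H+] equals the given concentration.
pH = -log10([H+]) = -log10(0.4763)
pH = 0.32211942, rounded to 4 dp:

0.3221


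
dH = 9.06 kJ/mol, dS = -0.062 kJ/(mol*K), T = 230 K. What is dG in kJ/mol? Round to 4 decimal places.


Gibbs: dG = dH - T*dS (consistent units, dS already in kJ/(mol*K)).
T*dS = 230 * -0.062 = -14.26
dG = 9.06 - (-14.26)
dG = 23.32 kJ/mol, rounded to 4 dp:

23.3200 kJ/mol


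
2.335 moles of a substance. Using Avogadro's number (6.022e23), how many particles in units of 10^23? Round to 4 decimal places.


N = n * NA, then divide by 1e23 for the requested units.
N / 1e23 = n * 6.022
N / 1e23 = 2.335 * 6.022
N / 1e23 = 14.06137, rounded to 4 dp:

14.0614


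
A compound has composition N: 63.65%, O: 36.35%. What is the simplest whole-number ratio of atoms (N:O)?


Assume 100 g of compound, divide each mass% by atomic mass to get moles, then normalize by the smallest to get a raw atom ratio.
Moles per 100 g: N: 63.65/14.007 = 4.5442, O: 36.35/15.999 = 2.272
Raw ratio (divide by min = 2.272): N: 2.0, O: 1.0
Multiply by 1 to clear fractions: N: 2.0 ~= 2, O: 1.0 ~= 1
Reduce by GCD to get the simplest whole-number ratio:

2:1


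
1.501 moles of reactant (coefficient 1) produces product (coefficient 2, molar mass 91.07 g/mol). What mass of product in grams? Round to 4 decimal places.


Use the coefficient ratio to convert reactant moles to product moles, then multiply by the product's molar mass.
moles_P = moles_R * (coeff_P / coeff_R) = 1.501 * (2/1) = 3.002
mass_P = moles_P * M_P = 3.002 * 91.07
mass_P = 273.39214 g, rounded to 4 dp:

273.3921 g


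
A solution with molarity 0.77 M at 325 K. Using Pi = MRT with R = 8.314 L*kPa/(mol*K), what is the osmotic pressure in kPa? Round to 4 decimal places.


Osmotic pressure (van't Hoff): Pi = M*R*T.
RT = 8.314 * 325 = 2702.05
Pi = 0.77 * 2702.05
Pi = 2080.5785 kPa, rounded to 4 dp:

2080.5785 kPa


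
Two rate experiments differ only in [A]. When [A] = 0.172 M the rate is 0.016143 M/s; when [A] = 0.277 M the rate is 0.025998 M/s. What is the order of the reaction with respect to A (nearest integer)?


Rate is proportional to [A]^n, so rate2/rate1 = ([A]2/[A]1)^n. Take logs to solve for n.
rate2/rate1 = 0.025998 / 0.016143 = 1.6105
[A]2/[A]1 = 0.277 / 0.172 = 1.6105
n = ln(1.6105) / ln(1.6105) = 1.0
Nearest integer order:

1


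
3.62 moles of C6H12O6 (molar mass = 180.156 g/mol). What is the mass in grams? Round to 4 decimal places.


mass = n * M
mass = 3.62 * 180.156
mass = 652.16472 g, rounded to 4 dp:

652.1647 g


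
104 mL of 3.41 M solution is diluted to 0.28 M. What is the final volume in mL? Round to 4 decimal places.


Dilution: M1*V1 = M2*V2, solve for V2.
V2 = M1*V1 / M2
V2 = 3.41 * 104 / 0.28
V2 = 354.64 / 0.28
V2 = 1266.57142857 mL, rounded to 4 dp:

1266.5714 mL


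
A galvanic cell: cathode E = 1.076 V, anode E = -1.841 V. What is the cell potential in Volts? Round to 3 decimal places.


Standard cell potential: E_cell = E_cathode - E_anode.
E_cell = 1.076 - (-1.841)
E_cell = 2.917 V, rounded to 3 dp:

2.917 V


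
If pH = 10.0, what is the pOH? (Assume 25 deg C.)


At 25 deg C, pH + pOH = 14.
pOH = 14 - pH = 14 - 10.0
pOH = 4.0:

4.00


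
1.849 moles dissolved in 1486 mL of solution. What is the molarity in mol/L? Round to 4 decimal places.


Convert volume to liters: V_L = V_mL / 1000.
V_L = 1486 / 1000 = 1.486 L
M = n / V_L = 1.849 / 1.486
M = 1.24427995 mol/L, rounded to 4 dp:

1.2443 mol/L


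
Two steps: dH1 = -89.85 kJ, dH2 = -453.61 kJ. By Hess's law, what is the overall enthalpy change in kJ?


Hess's law: enthalpy is a state function, so add the step enthalpies.
dH_total = dH1 + dH2 = -89.85 + (-453.61)
dH_total = -543.46 kJ:

-543.46 kJ


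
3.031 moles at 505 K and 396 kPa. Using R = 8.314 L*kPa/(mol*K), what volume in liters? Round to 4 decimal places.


PV = nRT, solve for V = nRT / P.
nRT = 3.031 * 8.314 * 505 = 12725.8657
V = 12725.8657 / 396
V = 32.13602449 L, rounded to 4 dp:

32.1360 L


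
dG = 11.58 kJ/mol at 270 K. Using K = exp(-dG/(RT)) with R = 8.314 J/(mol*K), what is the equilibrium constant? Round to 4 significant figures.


dG is in kJ/mol; multiply by 1000 to match R in J/(mol*K).
RT = 8.314 * 270 = 2244.78 J/mol
exponent = -dG*1000 / (RT) = -(11.58*1000) / 2244.78 = -5.1586347
K = exp(-5.1586347)
K = 0.0057495442, rounded to 4 significant figures:

0.005750


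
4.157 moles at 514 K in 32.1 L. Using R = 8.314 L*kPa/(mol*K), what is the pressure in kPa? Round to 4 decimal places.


PV = nRT, solve for P = nRT / V.
nRT = 4.157 * 8.314 * 514 = 17764.5072
P = 17764.5072 / 32.1
P = 553.41143925 kPa, rounded to 4 dp:

553.4114 kPa


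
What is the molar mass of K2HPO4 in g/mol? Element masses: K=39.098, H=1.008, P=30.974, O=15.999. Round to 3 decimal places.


M = sum(count * atomic_mass) over atoms.
M = 2*39.098 + 1*1.008 + 1*30.974 + 4*15.999
M = 78.196 + 1.008 + 30.974 + 63.996
M = 174.174 g/mol, rounded to 3 dp:

174.174 g/mol


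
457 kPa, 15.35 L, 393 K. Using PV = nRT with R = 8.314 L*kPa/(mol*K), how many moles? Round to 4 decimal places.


PV = nRT, solve for n = PV / (RT).
PV = 457 * 15.35 = 7014.95
RT = 8.314 * 393 = 3267.402
n = 7014.95 / 3267.402
n = 2.14695039 mol, rounded to 4 dp:

2.1470 mol


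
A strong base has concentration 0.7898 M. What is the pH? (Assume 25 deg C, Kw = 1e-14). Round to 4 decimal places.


A strong base dissociates completely, so [OH-] equals the given concentration.
pOH = -log10([OH-]) = -log10(0.7898) = 0.102483
pH = 14 - pOH = 14 - 0.102483
pH = 13.897517, rounded to 4 dp:

13.8975


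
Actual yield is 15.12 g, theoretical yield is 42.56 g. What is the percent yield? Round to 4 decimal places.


% yield = 100 * actual / theoretical
% yield = 100 * 15.12 / 42.56
% yield = 35.52631579 %, rounded to 4 dp:

35.5263 %


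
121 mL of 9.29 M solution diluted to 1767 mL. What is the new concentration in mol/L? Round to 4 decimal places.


Dilution: M1*V1 = M2*V2, solve for M2.
M2 = M1*V1 / V2
M2 = 9.29 * 121 / 1767
M2 = 1124.09 / 1767
M2 = 0.63615733 mol/L, rounded to 4 dp:

0.6362 mol/L


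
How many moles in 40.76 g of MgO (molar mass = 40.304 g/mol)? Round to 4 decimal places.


n = mass / M
n = 40.76 / 40.304
n = 1.01131401 mol, rounded to 4 dp:

1.0113 mol


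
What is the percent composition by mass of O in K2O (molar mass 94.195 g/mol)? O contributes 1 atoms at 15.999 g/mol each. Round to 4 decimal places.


pct = 100 * (n_elem * M_elem) / M_total
mass_contribution = 1 * 15.999 = 15.999 g/mol
pct = 100 * 15.999 / 94.195
pct = 16.98497797 %, rounded to 4 dp:

16.9850 %


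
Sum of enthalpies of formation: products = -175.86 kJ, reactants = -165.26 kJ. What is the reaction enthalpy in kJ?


dH_rxn = sum(dH_f products) - sum(dH_f reactants)
dH_rxn = -175.86 - (-165.26)
dH_rxn = -10.6 kJ:

-10.60 kJ


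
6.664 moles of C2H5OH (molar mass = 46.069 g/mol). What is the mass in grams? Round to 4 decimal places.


mass = n * M
mass = 6.664 * 46.069
mass = 307.003816 g, rounded to 4 dp:

307.0038 g


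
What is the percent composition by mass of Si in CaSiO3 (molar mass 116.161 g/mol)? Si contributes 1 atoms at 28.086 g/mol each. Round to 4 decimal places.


pct = 100 * (n_elem * M_elem) / M_total
mass_contribution = 1 * 28.086 = 28.086 g/mol
pct = 100 * 28.086 / 116.161
pct = 24.17851086 %, rounded to 4 dp:

24.1785 %


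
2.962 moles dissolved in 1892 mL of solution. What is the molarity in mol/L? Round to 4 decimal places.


Convert volume to liters: V_L = V_mL / 1000.
V_L = 1892 / 1000 = 1.892 L
M = n / V_L = 2.962 / 1.892
M = 1.56553911 mol/L, rounded to 4 dp:

1.5655 mol/L


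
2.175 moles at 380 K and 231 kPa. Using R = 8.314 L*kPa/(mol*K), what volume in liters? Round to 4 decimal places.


PV = nRT, solve for V = nRT / P.
nRT = 2.175 * 8.314 * 380 = 6871.521
V = 6871.521 / 231
V = 29.74684416 L, rounded to 4 dp:

29.7468 L


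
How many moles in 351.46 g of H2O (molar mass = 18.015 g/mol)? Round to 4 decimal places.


n = mass / M
n = 351.46 / 18.015
n = 19.50929781 mol, rounded to 4 dp:

19.5093 mol


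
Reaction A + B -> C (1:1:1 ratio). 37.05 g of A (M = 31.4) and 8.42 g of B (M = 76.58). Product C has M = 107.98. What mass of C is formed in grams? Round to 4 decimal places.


Find moles of each reactant; the smaller value is the limiting reagent in a 1:1:1 reaction, so moles_C equals moles of the limiter.
n_A = mass_A / M_A = 37.05 / 31.4 = 1.179936 mol
n_B = mass_B / M_B = 8.42 / 76.58 = 0.10995 mol
Limiting reagent: B (smaller), n_limiting = 0.10995 mol
mass_C = n_limiting * M_C = 0.10995 * 107.98
mass_C = 11.872401 g, rounded to 4 dp:

11.8724 g


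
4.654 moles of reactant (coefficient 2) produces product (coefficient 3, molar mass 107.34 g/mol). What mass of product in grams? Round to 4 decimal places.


Use the coefficient ratio to convert reactant moles to product moles, then multiply by the product's molar mass.
moles_P = moles_R * (coeff_P / coeff_R) = 4.654 * (3/2) = 6.981
mass_P = moles_P * M_P = 6.981 * 107.34
mass_P = 749.34054 g, rounded to 4 dp:

749.3405 g


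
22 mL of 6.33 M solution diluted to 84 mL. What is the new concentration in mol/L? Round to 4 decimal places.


Dilution: M1*V1 = M2*V2, solve for M2.
M2 = M1*V1 / V2
M2 = 6.33 * 22 / 84
M2 = 139.26 / 84
M2 = 1.65785714 mol/L, rounded to 4 dp:

1.6579 mol/L


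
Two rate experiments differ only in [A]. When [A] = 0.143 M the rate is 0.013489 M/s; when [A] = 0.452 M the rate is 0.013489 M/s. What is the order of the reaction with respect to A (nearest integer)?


Rate is proportional to [A]^n, so rate2/rate1 = ([A]2/[A]1)^n. Take logs to solve for n.
rate2/rate1 = 0.013489 / 0.013489 = 1.0
[A]2/[A]1 = 0.452 / 0.143 = 3.1608
n = ln(1.0) / ln(3.1608) = 0.0
Nearest integer order:

0


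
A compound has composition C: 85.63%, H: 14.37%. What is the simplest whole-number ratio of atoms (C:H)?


Assume 100 g of compound, divide each mass% by atomic mass to get moles, then normalize by the smallest to get a raw atom ratio.
Moles per 100 g: C: 85.63/12.011 = 7.1293, H: 14.37/1.008 = 14.256
Raw ratio (divide by min = 7.1293): C: 1.0, H: 2.0
Multiply by 1 to clear fractions: C: 1.0 ~= 1, H: 2.0 ~= 2
Reduce by GCD to get the simplest whole-number ratio:

1:2


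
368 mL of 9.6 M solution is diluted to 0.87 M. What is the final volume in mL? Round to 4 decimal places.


Dilution: M1*V1 = M2*V2, solve for V2.
V2 = M1*V1 / M2
V2 = 9.6 * 368 / 0.87
V2 = 3532.8 / 0.87
V2 = 4060.68965517 mL, rounded to 4 dp:

4060.6897 mL


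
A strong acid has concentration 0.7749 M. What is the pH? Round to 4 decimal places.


A strong acid dissociates completely, so [H+] equals the given concentration.
pH = -log10([H+]) = -log10(0.7749)
pH = 0.11075434, rounded to 4 dp:

0.1108


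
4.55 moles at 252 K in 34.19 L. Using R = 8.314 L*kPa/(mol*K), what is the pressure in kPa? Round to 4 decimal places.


PV = nRT, solve for P = nRT / V.
nRT = 4.55 * 8.314 * 252 = 9532.8324
P = 9532.8324 / 34.19
P = 278.81931559 kPa, rounded to 4 dp:

278.8193 kPa


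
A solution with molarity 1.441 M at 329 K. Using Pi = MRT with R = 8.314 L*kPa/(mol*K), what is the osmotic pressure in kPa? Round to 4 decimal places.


Osmotic pressure (van't Hoff): Pi = M*R*T.
RT = 8.314 * 329 = 2735.306
Pi = 1.441 * 2735.306
Pi = 3941.575946 kPa, rounded to 4 dp:

3941.5759 kPa


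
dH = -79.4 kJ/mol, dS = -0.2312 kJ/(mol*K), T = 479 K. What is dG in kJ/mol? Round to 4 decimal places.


Gibbs: dG = dH - T*dS (consistent units, dS already in kJ/(mol*K)).
T*dS = 479 * -0.2312 = -110.7448
dG = -79.4 - (-110.7448)
dG = 31.3448 kJ/mol, rounded to 4 dp:

31.3448 kJ/mol


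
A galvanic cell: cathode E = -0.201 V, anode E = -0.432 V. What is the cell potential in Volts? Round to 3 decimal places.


Standard cell potential: E_cell = E_cathode - E_anode.
E_cell = -0.201 - (-0.432)
E_cell = 0.231 V, rounded to 3 dp:

0.231 V


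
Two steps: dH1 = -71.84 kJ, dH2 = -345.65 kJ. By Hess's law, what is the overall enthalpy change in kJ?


Hess's law: enthalpy is a state function, so add the step enthalpies.
dH_total = dH1 + dH2 = -71.84 + (-345.65)
dH_total = -417.49 kJ:

-417.49 kJ


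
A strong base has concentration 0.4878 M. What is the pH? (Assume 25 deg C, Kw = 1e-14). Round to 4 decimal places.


A strong base dissociates completely, so [OH-] equals the given concentration.
pOH = -log10([OH-]) = -log10(0.4878) = 0.311758
pH = 14 - pOH = 14 - 0.311758
pH = 13.688242, rounded to 4 dp:

13.6882


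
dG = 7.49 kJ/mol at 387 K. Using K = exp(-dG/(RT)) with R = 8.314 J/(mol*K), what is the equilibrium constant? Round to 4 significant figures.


dG is in kJ/mol; multiply by 1000 to match R in J/(mol*K).
RT = 8.314 * 387 = 3217.518 J/mol
exponent = -dG*1000 / (RT) = -(7.49*1000) / 3217.518 = -2.3278813
K = exp(-2.3278813)
K = 0.097502106, rounded to 4 significant figures:

0.09750


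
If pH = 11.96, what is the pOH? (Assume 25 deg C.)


At 25 deg C, pH + pOH = 14.
pOH = 14 - pH = 14 - 11.96
pOH = 2.04:

2.04


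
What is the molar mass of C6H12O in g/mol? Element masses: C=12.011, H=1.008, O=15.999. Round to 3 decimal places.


M = sum(count * atomic_mass) over atoms.
M = 6*12.011 + 12*1.008 + 1*15.999
M = 72.066 + 12.096 + 15.999
M = 100.161 g/mol, rounded to 3 dp:

100.161 g/mol


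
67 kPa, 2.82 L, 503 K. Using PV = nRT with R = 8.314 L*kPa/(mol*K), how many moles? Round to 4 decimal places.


PV = nRT, solve for n = PV / (RT).
PV = 67 * 2.82 = 188.94
RT = 8.314 * 503 = 4181.942
n = 188.94 / 4181.942
n = 0.04517997 mol, rounded to 4 dp:

0.0452 mol


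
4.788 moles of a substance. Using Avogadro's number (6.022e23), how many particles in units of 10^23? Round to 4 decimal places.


N = n * NA, then divide by 1e23 for the requested units.
N / 1e23 = n * 6.022
N / 1e23 = 4.788 * 6.022
N / 1e23 = 28.833336, rounded to 4 dp:

28.8333


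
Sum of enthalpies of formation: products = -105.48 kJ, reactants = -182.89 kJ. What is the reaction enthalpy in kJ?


dH_rxn = sum(dH_f products) - sum(dH_f reactants)
dH_rxn = -105.48 - (-182.89)
dH_rxn = 77.41 kJ:

77.41 kJ


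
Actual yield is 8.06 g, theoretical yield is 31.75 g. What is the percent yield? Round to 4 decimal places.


% yield = 100 * actual / theoretical
% yield = 100 * 8.06 / 31.75
% yield = 25.38582677 %, rounded to 4 dp:

25.3858 %


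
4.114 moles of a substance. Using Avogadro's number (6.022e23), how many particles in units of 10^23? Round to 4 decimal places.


N = n * NA, then divide by 1e23 for the requested units.
N / 1e23 = n * 6.022
N / 1e23 = 4.114 * 6.022
N / 1e23 = 24.774508, rounded to 4 dp:

24.7745


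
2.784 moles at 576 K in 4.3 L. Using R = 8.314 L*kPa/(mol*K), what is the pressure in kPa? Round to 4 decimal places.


PV = nRT, solve for P = nRT / V.
nRT = 2.784 * 8.314 * 576 = 13332.1974
P = 13332.1974 / 4.3
P = 3100.51102326 kPa, rounded to 4 dp:

3100.5110 kPa


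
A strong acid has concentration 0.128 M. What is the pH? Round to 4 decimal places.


A strong acid dissociates completely, so [H+] equals the given concentration.
pH = -log10([H+]) = -log10(0.128)
pH = 0.89279003, rounded to 4 dp:

0.8928


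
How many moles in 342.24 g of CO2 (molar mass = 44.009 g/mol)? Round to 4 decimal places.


n = mass / M
n = 342.24 / 44.009
n = 7.77659115 mol, rounded to 4 dp:

7.7766 mol


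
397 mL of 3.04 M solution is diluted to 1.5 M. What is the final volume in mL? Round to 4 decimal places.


Dilution: M1*V1 = M2*V2, solve for V2.
V2 = M1*V1 / M2
V2 = 3.04 * 397 / 1.5
V2 = 1206.88 / 1.5
V2 = 804.58666667 mL, rounded to 4 dp:

804.5867 mL


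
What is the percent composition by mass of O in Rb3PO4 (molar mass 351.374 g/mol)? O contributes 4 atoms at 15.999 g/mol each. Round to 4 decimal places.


pct = 100 * (n_elem * M_elem) / M_total
mass_contribution = 4 * 15.999 = 63.996 g/mol
pct = 100 * 63.996 / 351.374
pct = 18.21307211 %, rounded to 4 dp:

18.2131 %


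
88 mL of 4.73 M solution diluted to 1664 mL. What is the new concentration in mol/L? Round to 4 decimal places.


Dilution: M1*V1 = M2*V2, solve for M2.
M2 = M1*V1 / V2
M2 = 4.73 * 88 / 1664
M2 = 416.24 / 1664
M2 = 0.25014423 mol/L, rounded to 4 dp:

0.2501 mol/L


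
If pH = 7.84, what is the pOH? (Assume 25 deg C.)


At 25 deg C, pH + pOH = 14.
pOH = 14 - pH = 14 - 7.84
pOH = 6.16:

6.16


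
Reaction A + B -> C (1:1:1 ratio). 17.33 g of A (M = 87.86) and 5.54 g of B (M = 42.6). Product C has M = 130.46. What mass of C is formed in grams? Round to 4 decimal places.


Find moles of each reactant; the smaller value is the limiting reagent in a 1:1:1 reaction, so moles_C equals moles of the limiter.
n_A = mass_A / M_A = 17.33 / 87.86 = 0.197246 mol
n_B = mass_B / M_B = 5.54 / 42.6 = 0.130047 mol
Limiting reagent: B (smaller), n_limiting = 0.130047 mol
mass_C = n_limiting * M_C = 0.130047 * 130.46
mass_C = 16.96593162 g, rounded to 4 dp:

16.9659 g
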